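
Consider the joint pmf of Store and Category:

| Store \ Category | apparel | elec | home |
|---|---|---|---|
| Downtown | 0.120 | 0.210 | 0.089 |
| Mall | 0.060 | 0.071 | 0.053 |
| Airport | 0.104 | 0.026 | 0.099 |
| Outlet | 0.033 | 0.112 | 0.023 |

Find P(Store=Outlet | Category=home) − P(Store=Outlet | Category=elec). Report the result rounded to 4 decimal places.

P(Category=home) = 0.089 + 0.053 + 0.099 + 0.023 = 0.264; P(Store=Outlet | Category=home) = 0.023/0.264 = 0.08712.
P(Category=elec) = 0.210 + 0.071 + 0.026 + 0.112 = 0.419; P(Store=Outlet | Category=elec) = 0.112/0.419 = 0.26730.
Difference = -0.1802.

-0.1802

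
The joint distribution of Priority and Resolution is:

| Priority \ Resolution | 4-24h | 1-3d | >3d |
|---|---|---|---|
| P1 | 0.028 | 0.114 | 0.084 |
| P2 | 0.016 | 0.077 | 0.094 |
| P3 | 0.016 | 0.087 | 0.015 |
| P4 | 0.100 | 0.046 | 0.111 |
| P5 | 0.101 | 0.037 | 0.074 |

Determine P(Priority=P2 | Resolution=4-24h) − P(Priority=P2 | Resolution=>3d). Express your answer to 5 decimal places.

P(Resolution=4-24h) = 0.028 + 0.016 + 0.016 + 0.100 + 0.101 = 0.261; P(Priority=P2 | Resolution=4-24h) = 0.016/0.261 = 0.061303.
P(Resolution=>3d) = 0.084 + 0.094 + 0.015 + 0.111 + 0.074 = 0.378; P(Priority=P2 | Resolution=>3d) = 0.094/0.378 = 0.248677.
Difference = -0.18737.

-0.18737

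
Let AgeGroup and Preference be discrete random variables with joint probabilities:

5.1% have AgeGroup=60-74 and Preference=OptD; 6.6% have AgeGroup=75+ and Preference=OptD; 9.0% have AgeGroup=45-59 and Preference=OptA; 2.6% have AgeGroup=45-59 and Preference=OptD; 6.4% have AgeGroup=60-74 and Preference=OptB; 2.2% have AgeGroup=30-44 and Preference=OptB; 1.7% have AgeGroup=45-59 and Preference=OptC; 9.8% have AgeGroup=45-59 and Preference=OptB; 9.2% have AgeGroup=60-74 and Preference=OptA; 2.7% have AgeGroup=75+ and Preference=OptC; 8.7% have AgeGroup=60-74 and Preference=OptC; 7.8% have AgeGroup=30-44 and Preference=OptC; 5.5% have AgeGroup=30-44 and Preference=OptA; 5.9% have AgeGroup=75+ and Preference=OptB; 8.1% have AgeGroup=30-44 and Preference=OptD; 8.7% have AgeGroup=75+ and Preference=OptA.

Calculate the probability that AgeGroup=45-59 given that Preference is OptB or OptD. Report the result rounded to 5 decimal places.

0.26552

P(Preference=OptB) = 0.022 + 0.098 + 0.064 + 0.059 = 0.243.
P(Preference=OptD) = 0.081 + 0.026 + 0.051 + 0.066 = 0.224.
P(Preference ∈ {OptB, OptD}) = 0.243 + 0.224 = 0.467; P(AgeGroup=45-59, Preference ∈ {OptB, OptD}) = 0.098 + 0.026 = 0.124.
P(AgeGroup=45-59 | Preference ∈ {OptB, OptD}) = 0.124/0.467 = 0.26552.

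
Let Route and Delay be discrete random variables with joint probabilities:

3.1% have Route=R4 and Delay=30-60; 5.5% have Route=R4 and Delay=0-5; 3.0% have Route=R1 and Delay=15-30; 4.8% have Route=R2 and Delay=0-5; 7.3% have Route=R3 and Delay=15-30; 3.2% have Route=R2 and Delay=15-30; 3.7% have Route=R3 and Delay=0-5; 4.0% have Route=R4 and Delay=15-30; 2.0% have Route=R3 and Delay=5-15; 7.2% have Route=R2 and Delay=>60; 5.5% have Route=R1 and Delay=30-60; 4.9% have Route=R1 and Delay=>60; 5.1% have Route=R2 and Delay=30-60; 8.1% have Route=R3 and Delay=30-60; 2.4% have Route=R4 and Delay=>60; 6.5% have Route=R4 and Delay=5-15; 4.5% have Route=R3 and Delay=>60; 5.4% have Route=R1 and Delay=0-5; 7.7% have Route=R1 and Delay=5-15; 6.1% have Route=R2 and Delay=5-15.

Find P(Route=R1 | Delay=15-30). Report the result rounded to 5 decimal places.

0.17143

P(Delay=15-30) = 0.030 + 0.032 + 0.073 + 0.040 = 0.175.
P(Route=R1 | Delay=15-30) = 0.030/0.175 = 0.17143.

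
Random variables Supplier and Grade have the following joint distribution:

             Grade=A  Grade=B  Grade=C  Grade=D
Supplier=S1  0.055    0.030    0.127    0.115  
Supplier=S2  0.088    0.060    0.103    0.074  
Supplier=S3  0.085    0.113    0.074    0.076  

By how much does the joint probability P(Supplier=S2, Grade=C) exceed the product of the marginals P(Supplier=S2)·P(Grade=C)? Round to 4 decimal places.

0.0042

P(Supplier=S2) = 0.088 + 0.060 + 0.103 + 0.074 = 0.325.
P(Grade=C) = 0.127 + 0.103 + 0.074 = 0.304.
P(Supplier=S2, Grade=C) − P(Supplier=S2)P(Grade=C) = 0.103 − 0.325×0.304 = 0.0042.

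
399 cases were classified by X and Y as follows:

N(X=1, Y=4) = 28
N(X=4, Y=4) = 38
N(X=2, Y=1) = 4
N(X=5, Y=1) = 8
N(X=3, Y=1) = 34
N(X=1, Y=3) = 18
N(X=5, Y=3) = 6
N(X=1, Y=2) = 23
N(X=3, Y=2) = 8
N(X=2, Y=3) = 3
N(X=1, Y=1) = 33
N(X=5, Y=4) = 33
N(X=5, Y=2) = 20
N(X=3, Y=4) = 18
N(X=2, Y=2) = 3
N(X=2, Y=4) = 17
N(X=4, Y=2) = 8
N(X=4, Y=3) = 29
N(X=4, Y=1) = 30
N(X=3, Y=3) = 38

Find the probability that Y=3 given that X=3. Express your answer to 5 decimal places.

0.38776

Total with X=3: 34 + 8 + 38 + 18 = 98.
P(Y=3 | X=3) = 38/98 = 0.38776.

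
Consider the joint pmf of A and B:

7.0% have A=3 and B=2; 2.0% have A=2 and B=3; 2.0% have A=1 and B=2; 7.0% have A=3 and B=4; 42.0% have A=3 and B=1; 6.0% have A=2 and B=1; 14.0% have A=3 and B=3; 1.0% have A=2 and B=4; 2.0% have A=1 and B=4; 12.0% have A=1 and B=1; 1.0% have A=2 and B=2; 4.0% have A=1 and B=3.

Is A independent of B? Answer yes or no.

Every cell satisfies P(A,B) = P(A)·P(B). For instance P(A=2) = 0.100, P(B=3) = 0.200, and 0.100×0.200 = 0.020 matches the joint entry. So A and B are independent.

yes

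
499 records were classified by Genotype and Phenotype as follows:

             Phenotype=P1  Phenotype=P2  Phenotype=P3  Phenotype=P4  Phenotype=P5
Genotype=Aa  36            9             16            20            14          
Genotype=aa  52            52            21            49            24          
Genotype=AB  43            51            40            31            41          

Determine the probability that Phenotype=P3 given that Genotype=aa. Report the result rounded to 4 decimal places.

0.1061

Total with Genotype=aa: 52 + 52 + 21 + 49 + 24 = 198.
P(Phenotype=P3 | Genotype=aa) = 21/198 = 0.1061.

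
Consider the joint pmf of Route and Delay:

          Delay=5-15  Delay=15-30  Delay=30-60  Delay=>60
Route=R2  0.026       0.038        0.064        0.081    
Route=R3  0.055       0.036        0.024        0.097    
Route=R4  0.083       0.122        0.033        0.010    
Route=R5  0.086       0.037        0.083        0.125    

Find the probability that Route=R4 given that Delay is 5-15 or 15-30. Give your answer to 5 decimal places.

0.42443

P(Delay=5-15) = 0.026 + 0.055 + 0.083 + 0.086 = 0.250.
P(Delay=15-30) = 0.038 + 0.036 + 0.122 + 0.037 = 0.233.
P(Delay ∈ {5-15, 15-30}) = 0.250 + 0.233 = 0.483; P(Route=R4, Delay ∈ {5-15, 15-30}) = 0.083 + 0.122 = 0.205.
P(Route=R4 | Delay ∈ {5-15, 15-30}) = 0.205/0.483 = 0.42443.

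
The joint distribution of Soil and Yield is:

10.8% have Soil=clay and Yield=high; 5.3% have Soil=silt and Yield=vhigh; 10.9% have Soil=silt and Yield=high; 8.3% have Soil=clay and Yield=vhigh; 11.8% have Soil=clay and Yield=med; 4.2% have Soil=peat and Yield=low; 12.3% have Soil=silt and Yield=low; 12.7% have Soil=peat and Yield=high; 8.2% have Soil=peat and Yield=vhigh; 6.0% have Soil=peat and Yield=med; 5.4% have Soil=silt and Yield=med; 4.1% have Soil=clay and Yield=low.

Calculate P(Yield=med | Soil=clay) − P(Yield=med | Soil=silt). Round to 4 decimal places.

P(Soil=clay) = 0.041 + 0.118 + 0.108 + 0.083 = 0.350; P(Yield=med | Soil=clay) = 0.118/0.350 = 0.33714.
P(Soil=silt) = 0.123 + 0.054 + 0.109 + 0.053 = 0.339; P(Yield=med | Soil=silt) = 0.054/0.339 = 0.15929.
Difference = 0.1779.

0.1779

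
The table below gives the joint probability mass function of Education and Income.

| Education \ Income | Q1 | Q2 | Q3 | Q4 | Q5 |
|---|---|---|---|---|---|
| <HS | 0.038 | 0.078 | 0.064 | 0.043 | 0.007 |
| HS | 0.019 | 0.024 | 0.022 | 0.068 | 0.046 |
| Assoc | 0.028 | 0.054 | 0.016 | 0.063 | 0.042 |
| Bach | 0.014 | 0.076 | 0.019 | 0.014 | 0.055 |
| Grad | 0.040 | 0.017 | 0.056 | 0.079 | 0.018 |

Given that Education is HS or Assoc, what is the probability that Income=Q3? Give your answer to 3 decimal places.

P(Education=HS) = 0.019 + 0.024 + 0.022 + 0.068 + 0.046 = 0.179.
P(Education=Assoc) = 0.028 + 0.054 + 0.016 + 0.063 + 0.042 = 0.203.
P(Education ∈ {HS, Assoc}) = 0.179 + 0.203 = 0.382; P(Income=Q3, Education ∈ {HS, Assoc}) = 0.022 + 0.016 = 0.038.
P(Income=Q3 | Education ∈ {HS, Assoc}) = 0.038/0.382 = 0.099.

0.099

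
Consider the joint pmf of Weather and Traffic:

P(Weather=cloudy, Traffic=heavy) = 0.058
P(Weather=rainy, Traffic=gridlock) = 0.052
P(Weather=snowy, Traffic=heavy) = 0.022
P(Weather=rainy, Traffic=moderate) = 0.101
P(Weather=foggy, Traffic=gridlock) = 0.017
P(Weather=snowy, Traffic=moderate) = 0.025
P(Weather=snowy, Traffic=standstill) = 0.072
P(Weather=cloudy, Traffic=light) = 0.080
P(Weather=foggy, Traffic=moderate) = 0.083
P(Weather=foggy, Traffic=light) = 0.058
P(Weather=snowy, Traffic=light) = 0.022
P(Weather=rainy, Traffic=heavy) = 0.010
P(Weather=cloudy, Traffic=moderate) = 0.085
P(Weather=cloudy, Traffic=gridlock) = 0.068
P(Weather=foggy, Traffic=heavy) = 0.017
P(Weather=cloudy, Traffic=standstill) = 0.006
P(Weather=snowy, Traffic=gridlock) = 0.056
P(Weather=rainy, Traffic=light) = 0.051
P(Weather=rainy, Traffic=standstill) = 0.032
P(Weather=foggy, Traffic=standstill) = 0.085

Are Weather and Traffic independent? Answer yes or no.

no

P(Weather=cloudy) = 0.297 and P(Traffic=standstill) = 0.195, so their product is 0.05792, but P(Weather=cloudy, Traffic=standstill) = 0.006. Since these differ, Weather and Traffic are not independent.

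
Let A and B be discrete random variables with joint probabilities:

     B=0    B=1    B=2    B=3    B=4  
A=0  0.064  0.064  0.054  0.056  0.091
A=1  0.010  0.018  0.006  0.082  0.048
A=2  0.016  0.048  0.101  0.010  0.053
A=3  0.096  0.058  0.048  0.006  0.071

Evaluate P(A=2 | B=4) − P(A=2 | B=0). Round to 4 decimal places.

P(B=4) = 0.091 + 0.048 + 0.053 + 0.071 = 0.263; P(A=2 | B=4) = 0.053/0.263 = 0.20152.
P(B=0) = 0.064 + 0.010 + 0.016 + 0.096 = 0.186; P(A=2 | B=0) = 0.016/0.186 = 0.08602.
Difference = 0.1155.

0.1155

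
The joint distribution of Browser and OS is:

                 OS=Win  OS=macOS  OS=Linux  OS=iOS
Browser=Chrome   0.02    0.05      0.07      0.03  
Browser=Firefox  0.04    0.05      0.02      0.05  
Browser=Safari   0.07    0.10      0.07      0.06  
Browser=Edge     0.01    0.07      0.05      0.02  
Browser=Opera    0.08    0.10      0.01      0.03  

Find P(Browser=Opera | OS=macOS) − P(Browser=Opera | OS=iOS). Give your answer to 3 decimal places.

0.112

P(OS=macOS) = 0.05 + 0.05 + 0.10 + 0.07 + 0.10 = 0.37; P(Browser=Opera | OS=macOS) = 0.10/0.37 = 0.2703.
P(OS=iOS) = 0.03 + 0.05 + 0.06 + 0.02 + 0.03 = 0.19; P(Browser=Opera | OS=iOS) = 0.03/0.19 = 0.1579.
Difference = 0.112.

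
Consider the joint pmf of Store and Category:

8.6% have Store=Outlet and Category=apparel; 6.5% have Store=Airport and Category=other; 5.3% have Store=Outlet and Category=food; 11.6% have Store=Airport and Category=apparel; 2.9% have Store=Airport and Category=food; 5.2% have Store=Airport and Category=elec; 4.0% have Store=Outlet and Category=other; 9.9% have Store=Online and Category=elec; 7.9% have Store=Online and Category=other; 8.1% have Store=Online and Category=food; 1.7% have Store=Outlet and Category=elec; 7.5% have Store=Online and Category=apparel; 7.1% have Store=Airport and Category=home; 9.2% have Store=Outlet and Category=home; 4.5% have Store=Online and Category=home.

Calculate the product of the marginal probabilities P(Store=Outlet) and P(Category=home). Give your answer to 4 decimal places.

0.0599

P(Store=Outlet) = 0.053 + 0.086 + 0.017 + 0.092 + 0.040 = 0.288.
P(Category=home) = 0.071 + 0.092 + 0.045 = 0.208.
Product: 0.288 × 0.208 = 0.0599.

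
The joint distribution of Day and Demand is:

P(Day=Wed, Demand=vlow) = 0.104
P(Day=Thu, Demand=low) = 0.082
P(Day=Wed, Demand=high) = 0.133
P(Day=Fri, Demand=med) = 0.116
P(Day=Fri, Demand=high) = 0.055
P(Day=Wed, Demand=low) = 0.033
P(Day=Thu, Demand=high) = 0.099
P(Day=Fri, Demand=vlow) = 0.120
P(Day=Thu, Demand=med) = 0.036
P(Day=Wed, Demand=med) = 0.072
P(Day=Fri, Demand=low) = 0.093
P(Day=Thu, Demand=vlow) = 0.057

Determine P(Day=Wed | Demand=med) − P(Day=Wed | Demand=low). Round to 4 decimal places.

0.1628

P(Demand=med) = 0.072 + 0.036 + 0.116 = 0.224; P(Day=Wed | Demand=med) = 0.072/0.224 = 0.32143.
P(Demand=low) = 0.033 + 0.082 + 0.093 = 0.208; P(Day=Wed | Demand=low) = 0.033/0.208 = 0.15865.
Difference = 0.1628.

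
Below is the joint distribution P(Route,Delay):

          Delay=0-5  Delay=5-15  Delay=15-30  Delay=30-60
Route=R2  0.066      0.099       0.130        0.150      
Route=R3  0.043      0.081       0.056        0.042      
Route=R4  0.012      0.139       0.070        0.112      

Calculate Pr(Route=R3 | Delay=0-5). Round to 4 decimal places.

P(Delay=0-5) = 0.066 + 0.043 + 0.012 = 0.121.
P(Route=R3 | Delay=0-5) = 0.043/0.121 = 0.3554.

0.3554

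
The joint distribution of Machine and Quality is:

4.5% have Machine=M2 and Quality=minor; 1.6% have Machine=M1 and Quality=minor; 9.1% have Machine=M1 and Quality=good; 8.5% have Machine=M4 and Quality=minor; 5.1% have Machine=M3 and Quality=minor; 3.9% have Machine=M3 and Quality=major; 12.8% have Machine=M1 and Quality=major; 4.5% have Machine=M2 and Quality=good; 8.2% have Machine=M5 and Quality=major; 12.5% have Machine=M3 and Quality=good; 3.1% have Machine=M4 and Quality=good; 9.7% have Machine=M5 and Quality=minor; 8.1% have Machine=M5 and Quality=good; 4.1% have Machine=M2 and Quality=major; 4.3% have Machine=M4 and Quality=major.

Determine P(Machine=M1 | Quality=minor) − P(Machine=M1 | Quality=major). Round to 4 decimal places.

P(Quality=minor) = 0.016 + 0.045 + 0.051 + 0.085 + 0.097 = 0.294; P(Machine=M1 | Quality=minor) = 0.016/0.294 = 0.05442.
P(Quality=major) = 0.128 + 0.041 + 0.039 + 0.043 + 0.082 = 0.333; P(Machine=M1 | Quality=major) = 0.128/0.333 = 0.38438.
Difference = -0.3300.

-0.3300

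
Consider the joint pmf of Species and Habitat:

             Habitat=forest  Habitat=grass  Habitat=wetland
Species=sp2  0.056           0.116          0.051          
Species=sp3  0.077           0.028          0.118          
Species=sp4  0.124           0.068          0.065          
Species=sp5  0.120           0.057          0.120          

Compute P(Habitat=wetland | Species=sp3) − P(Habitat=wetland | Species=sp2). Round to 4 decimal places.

P(Species=sp3) = 0.077 + 0.028 + 0.118 = 0.223; P(Habitat=wetland | Species=sp3) = 0.118/0.223 = 0.52915.
P(Species=sp2) = 0.056 + 0.116 + 0.051 = 0.223; P(Habitat=wetland | Species=sp2) = 0.051/0.223 = 0.22870.
Difference = 0.3004.

0.3004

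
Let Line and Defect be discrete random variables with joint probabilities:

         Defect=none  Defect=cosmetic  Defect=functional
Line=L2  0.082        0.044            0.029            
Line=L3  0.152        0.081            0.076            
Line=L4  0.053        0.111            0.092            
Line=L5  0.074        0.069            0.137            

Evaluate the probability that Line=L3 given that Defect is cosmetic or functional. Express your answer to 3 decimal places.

P(Defect=cosmetic) = 0.044 + 0.081 + 0.111 + 0.069 = 0.305.
P(Defect=functional) = 0.029 + 0.076 + 0.092 + 0.137 = 0.334.
P(Defect ∈ {cosmetic, functional}) = 0.305 + 0.334 = 0.639; P(Line=L3, Defect ∈ {cosmetic, functional}) = 0.081 + 0.076 = 0.157.
P(Line=L3 | Defect ∈ {cosmetic, functional}) = 0.157/0.639 = 0.246.

0.246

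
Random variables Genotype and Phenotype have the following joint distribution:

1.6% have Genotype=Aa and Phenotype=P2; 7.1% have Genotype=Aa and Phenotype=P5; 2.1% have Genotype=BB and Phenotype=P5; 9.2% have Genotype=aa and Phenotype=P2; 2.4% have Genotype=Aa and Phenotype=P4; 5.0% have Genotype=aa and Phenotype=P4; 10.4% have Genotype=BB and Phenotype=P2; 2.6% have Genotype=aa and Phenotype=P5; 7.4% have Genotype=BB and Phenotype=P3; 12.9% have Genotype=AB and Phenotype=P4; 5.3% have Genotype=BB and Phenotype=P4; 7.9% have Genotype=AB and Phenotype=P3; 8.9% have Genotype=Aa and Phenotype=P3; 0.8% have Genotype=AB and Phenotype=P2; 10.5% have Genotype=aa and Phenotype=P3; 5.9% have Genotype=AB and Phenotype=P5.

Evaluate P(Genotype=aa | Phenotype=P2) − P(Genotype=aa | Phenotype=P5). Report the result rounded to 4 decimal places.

0.2713

P(Phenotype=P2) = 0.016 + 0.092 + 0.008 + 0.104 = 0.220; P(Genotype=aa | Phenotype=P2) = 0.092/0.220 = 0.41818.
P(Phenotype=P5) = 0.071 + 0.026 + 0.059 + 0.021 = 0.177; P(Genotype=aa | Phenotype=P5) = 0.026/0.177 = 0.14689.
Difference = 0.2713.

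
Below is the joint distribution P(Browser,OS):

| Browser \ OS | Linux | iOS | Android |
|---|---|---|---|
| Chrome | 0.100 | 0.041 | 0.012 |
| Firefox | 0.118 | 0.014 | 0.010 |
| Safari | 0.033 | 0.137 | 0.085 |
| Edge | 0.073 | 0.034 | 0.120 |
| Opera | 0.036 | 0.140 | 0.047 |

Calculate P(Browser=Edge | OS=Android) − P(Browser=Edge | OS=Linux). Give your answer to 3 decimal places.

0.235

P(OS=Android) = 0.012 + 0.010 + 0.085 + 0.120 + 0.047 = 0.274; P(Browser=Edge | OS=Android) = 0.120/0.274 = 0.4380.
P(OS=Linux) = 0.100 + 0.118 + 0.033 + 0.073 + 0.036 = 0.360; P(Browser=Edge | OS=Linux) = 0.073/0.360 = 0.2028.
Difference = 0.235.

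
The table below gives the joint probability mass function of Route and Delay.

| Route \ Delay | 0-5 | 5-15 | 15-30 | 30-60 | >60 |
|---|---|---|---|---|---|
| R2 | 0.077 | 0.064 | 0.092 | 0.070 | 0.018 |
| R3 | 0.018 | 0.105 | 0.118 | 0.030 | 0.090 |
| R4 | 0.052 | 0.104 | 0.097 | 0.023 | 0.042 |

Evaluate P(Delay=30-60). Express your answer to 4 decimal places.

P(Delay=30-60) = 0.070 + 0.030 + 0.023 = 0.123.

0.1230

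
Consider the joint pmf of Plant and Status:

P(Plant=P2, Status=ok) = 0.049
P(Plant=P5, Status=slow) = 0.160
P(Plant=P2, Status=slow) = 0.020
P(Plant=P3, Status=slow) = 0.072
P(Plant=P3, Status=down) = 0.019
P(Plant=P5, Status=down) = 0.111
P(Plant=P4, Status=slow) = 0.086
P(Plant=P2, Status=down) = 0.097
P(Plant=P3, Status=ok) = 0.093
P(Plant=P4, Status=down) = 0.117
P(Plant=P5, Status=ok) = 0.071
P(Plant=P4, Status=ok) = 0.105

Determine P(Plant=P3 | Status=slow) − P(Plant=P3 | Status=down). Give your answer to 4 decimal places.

P(Status=slow) = 0.020 + 0.072 + 0.086 + 0.160 = 0.338; P(Plant=P3 | Status=slow) = 0.072/0.338 = 0.21302.
P(Status=down) = 0.097 + 0.019 + 0.117 + 0.111 = 0.344; P(Plant=P3 | Status=down) = 0.019/0.344 = 0.05523.
Difference = 0.1578.

0.1578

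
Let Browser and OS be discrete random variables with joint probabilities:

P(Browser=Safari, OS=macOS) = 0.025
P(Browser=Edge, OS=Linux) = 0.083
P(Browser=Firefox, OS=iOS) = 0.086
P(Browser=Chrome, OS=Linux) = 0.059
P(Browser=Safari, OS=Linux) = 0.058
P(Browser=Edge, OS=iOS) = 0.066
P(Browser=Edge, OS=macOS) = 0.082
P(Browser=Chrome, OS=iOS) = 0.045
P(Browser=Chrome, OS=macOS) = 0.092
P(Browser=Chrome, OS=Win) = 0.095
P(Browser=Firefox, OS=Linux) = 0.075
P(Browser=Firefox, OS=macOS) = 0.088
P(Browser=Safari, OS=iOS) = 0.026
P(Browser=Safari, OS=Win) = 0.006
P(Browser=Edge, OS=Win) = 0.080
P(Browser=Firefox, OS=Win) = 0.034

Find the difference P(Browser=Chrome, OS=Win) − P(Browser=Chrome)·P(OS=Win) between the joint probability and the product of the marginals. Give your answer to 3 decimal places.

0.032

P(Browser=Chrome) = 0.095 + 0.092 + 0.059 + 0.045 = 0.291.
P(OS=Win) = 0.095 + 0.034 + 0.006 + 0.080 = 0.215.
P(Browser=Chrome, OS=Win) − P(Browser=Chrome)P(OS=Win) = 0.095 − 0.291×0.215 = 0.032.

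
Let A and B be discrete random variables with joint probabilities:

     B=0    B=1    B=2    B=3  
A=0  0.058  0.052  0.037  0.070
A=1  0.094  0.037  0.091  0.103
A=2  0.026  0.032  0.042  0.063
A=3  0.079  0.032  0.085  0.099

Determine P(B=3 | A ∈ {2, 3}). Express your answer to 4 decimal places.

0.3537

P(A=2) = 0.026 + 0.032 + 0.042 + 0.063 = 0.163.
P(A=3) = 0.079 + 0.032 + 0.085 + 0.099 = 0.295.
P(A ∈ {2, 3}) = 0.163 + 0.295 = 0.458; P(B=3, A ∈ {2, 3}) = 0.063 + 0.099 = 0.162.
P(B=3 | A ∈ {2, 3}) = 0.162/0.458 = 0.3537.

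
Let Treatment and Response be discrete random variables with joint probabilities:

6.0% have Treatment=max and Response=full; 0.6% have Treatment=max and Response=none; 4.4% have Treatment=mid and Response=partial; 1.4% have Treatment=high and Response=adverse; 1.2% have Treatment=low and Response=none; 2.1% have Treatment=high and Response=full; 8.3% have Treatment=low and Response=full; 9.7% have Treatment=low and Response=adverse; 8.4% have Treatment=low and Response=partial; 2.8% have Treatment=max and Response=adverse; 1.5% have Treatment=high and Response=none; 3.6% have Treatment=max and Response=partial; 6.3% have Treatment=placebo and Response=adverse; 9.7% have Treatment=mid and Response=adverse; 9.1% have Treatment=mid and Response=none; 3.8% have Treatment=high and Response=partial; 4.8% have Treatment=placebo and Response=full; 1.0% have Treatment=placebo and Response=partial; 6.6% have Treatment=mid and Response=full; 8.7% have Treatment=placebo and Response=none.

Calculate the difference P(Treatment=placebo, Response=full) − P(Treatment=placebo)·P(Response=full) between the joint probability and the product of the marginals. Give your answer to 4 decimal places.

P(Treatment=placebo) = 0.087 + 0.010 + 0.048 + 0.063 = 0.208.
P(Response=full) = 0.048 + 0.083 + 0.066 + 0.021 + 0.060 = 0.278.
P(Treatment=placebo, Response=full) − P(Treatment=placebo)P(Response=full) = 0.048 − 0.208×0.278 = -0.0098.

-0.0098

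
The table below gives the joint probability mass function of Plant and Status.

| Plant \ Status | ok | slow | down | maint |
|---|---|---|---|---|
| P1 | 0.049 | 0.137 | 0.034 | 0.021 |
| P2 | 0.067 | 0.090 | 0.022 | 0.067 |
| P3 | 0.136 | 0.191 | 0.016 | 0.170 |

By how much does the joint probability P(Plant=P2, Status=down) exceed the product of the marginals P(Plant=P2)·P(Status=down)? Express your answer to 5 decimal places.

0.00429

P(Plant=P2) = 0.067 + 0.090 + 0.022 + 0.067 = 0.246.
P(Status=down) = 0.034 + 0.022 + 0.016 = 0.072.
P(Plant=P2, Status=down) − P(Plant=P2)P(Status=down) = 0.022 − 0.246×0.072 = 0.00429.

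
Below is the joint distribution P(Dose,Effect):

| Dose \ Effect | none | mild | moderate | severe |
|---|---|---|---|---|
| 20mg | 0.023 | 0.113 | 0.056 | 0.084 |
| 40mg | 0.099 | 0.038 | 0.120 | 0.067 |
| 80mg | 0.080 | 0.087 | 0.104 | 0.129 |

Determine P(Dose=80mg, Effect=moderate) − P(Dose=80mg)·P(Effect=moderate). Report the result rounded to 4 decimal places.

-0.0080

P(Dose=80mg) = 0.080 + 0.087 + 0.104 + 0.129 = 0.400.
P(Effect=moderate) = 0.056 + 0.120 + 0.104 = 0.280.
P(Dose=80mg, Effect=moderate) − P(Dose=80mg)P(Effect=moderate) = 0.104 − 0.400×0.280 = -0.0080.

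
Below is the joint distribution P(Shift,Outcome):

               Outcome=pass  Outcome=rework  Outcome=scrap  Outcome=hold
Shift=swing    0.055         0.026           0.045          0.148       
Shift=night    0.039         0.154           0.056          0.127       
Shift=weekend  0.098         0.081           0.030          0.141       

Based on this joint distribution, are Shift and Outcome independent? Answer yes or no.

no

P(Shift=night) = 0.376 and P(Outcome=rework) = 0.261, so their product is 0.09814, but P(Shift=night, Outcome=rework) = 0.154. Since these differ, Shift and Outcome are not independent.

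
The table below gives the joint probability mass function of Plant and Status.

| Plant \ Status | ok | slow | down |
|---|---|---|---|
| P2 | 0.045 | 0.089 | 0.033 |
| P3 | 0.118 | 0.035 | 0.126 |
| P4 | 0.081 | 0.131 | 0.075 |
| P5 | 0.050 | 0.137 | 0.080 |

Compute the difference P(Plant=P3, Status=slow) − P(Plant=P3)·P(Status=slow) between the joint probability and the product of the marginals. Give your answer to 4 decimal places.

P(Plant=P3) = 0.118 + 0.035 + 0.126 = 0.279.
P(Status=slow) = 0.089 + 0.035 + 0.131 + 0.137 = 0.392.
P(Plant=P3, Status=slow) − P(Plant=P3)P(Status=slow) = 0.035 − 0.279×0.392 = -0.0744.

-0.0744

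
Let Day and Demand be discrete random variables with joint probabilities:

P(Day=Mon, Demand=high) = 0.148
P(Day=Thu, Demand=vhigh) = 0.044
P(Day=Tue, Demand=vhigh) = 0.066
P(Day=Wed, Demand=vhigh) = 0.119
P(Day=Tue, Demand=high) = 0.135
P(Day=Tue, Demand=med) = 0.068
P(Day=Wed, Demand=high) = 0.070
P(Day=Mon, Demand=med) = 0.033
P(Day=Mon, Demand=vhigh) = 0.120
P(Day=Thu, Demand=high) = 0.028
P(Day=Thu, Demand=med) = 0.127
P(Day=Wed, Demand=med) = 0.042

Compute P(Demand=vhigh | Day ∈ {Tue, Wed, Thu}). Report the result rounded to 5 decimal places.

0.32761

P(Day=Tue) = 0.068 + 0.135 + 0.066 = 0.269.
P(Day=Wed) = 0.042 + 0.070 + 0.119 = 0.231.
P(Day=Thu) = 0.127 + 0.028 + 0.044 = 0.199.
P(Day ∈ {Tue, Wed, Thu}) = 0.269 + 0.231 + 0.199 = 0.699; P(Demand=vhigh, Day ∈ {Tue, Wed, Thu}) = 0.066 + 0.119 + 0.044 = 0.229.
P(Demand=vhigh | Day ∈ {Tue, Wed, Thu}) = 0.229/0.699 = 0.32761.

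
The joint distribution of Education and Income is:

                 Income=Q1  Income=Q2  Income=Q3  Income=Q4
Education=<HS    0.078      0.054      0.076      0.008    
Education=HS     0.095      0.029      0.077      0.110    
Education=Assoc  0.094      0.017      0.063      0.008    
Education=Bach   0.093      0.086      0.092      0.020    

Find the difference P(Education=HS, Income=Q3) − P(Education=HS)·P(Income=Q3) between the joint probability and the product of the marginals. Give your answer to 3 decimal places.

-0.019

P(Education=HS) = 0.095 + 0.029 + 0.077 + 0.110 = 0.311.
P(Income=Q3) = 0.076 + 0.077 + 0.063 + 0.092 = 0.308.
P(Education=HS, Income=Q3) − P(Education=HS)P(Income=Q3) = 0.077 − 0.311×0.308 = -0.019.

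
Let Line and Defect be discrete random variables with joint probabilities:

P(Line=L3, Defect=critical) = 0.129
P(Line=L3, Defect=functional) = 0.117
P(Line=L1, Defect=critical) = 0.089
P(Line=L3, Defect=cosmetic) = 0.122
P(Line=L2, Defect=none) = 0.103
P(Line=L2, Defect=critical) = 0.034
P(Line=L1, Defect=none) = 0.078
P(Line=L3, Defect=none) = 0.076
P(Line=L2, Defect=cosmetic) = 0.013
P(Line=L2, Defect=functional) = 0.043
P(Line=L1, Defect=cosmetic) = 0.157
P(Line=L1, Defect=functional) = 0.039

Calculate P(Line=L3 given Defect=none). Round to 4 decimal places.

0.2957

P(Defect=none) = 0.078 + 0.103 + 0.076 = 0.257.
P(Line=L3 | Defect=none) = 0.076/0.257 = 0.2957.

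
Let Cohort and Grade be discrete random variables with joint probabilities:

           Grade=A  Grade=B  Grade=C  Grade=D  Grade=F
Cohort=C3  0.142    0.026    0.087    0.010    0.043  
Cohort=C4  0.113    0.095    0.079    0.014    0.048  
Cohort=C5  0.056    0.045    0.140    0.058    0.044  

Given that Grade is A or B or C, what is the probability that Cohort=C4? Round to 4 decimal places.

0.3665

P(Grade=A) = 0.142 + 0.113 + 0.056 = 0.311.
P(Grade=B) = 0.026 + 0.095 + 0.045 = 0.166.
P(Grade=C) = 0.087 + 0.079 + 0.140 = 0.306.
P(Grade ∈ {A, B, C}) = 0.311 + 0.166 + 0.306 = 0.783; P(Cohort=C4, Grade ∈ {A, B, C}) = 0.113 + 0.095 + 0.079 = 0.287.
P(Cohort=C4 | Grade ∈ {A, B, C}) = 0.287/0.783 = 0.3665.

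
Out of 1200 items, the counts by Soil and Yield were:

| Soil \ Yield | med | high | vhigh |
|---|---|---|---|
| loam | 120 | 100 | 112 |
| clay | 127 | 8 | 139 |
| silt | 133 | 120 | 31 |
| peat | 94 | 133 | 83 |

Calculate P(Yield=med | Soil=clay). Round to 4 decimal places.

0.4635

Total with Soil=clay: 127 + 8 + 139 = 274.
P(Yield=med | Soil=clay) = 127/274 = 0.4635.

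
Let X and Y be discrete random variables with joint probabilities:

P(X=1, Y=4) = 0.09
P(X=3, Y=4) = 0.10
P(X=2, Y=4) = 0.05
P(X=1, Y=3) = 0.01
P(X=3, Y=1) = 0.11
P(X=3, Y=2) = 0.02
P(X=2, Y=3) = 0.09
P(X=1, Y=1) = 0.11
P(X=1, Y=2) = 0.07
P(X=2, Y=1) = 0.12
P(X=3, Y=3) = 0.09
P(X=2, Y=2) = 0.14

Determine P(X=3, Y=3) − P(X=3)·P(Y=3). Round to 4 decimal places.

P(X=3) = 0.11 + 0.02 + 0.09 + 0.10 = 0.32.
P(Y=3) = 0.01 + 0.09 + 0.09 = 0.19.
P(X=3, Y=3) − P(X=3)P(Y=3) = 0.09 − 0.32×0.19 = 0.0292.

0.0292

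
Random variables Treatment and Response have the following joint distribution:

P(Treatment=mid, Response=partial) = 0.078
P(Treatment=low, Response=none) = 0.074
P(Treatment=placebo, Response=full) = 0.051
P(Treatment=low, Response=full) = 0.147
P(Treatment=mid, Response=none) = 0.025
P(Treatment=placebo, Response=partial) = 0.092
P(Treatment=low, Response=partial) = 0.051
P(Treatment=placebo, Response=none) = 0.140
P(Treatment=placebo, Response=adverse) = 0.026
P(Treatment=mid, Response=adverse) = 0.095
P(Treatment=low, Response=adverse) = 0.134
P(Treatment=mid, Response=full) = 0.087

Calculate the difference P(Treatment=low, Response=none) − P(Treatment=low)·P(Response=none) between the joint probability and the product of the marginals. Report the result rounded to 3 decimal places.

P(Treatment=low) = 0.074 + 0.051 + 0.147 + 0.134 = 0.406.
P(Response=none) = 0.140 + 0.074 + 0.025 = 0.239.
P(Treatment=low, Response=none) − P(Treatment=low)P(Response=none) = 0.074 − 0.406×0.239 = -0.023.

-0.023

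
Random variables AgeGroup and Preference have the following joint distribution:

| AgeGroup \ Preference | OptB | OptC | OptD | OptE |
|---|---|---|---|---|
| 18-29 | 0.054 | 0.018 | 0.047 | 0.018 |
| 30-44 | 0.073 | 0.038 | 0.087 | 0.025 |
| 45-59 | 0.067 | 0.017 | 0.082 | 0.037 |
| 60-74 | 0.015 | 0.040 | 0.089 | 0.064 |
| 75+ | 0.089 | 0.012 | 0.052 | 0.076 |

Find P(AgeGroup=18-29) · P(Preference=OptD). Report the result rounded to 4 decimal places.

P(AgeGroup=18-29) = 0.054 + 0.018 + 0.047 + 0.018 = 0.137.
P(Preference=OptD) = 0.047 + 0.087 + 0.082 + 0.089 + 0.052 = 0.357.
Product: 0.137 × 0.357 = 0.0489.

0.0489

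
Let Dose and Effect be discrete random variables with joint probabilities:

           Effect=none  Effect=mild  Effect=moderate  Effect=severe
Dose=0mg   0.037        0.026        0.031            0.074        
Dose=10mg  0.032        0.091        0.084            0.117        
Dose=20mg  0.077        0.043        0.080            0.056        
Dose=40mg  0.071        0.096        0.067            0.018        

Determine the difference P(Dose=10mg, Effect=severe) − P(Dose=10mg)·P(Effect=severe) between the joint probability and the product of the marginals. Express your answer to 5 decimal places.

0.03114

P(Dose=10mg) = 0.032 + 0.091 + 0.084 + 0.117 = 0.324.
P(Effect=severe) = 0.074 + 0.117 + 0.056 + 0.018 = 0.265.
P(Dose=10mg, Effect=severe) − P(Dose=10mg)P(Effect=severe) = 0.117 − 0.324×0.265 = 0.03114.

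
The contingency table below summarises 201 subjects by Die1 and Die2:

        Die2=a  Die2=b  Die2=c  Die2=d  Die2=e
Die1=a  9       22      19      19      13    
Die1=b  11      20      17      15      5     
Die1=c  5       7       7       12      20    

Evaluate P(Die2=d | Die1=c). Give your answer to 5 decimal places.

Total with Die1=c: 5 + 7 + 7 + 12 + 20 = 51.
P(Die2=d | Die1=c) = 12/51 = 0.23529.

0.23529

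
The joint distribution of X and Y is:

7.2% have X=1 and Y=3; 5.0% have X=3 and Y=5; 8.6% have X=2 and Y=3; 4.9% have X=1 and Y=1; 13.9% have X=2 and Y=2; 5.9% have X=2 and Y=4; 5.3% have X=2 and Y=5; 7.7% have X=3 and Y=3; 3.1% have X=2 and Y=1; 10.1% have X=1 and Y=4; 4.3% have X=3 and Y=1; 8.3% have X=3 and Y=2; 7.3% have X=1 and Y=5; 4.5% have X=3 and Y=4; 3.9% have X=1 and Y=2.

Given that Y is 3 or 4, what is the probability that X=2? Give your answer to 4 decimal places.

0.3295

P(Y=3) = 0.072 + 0.086 + 0.077 = 0.235.
P(Y=4) = 0.101 + 0.059 + 0.045 = 0.205.
P(Y ∈ {3, 4}) = 0.235 + 0.205 = 0.440; P(X=2, Y ∈ {3, 4}) = 0.086 + 0.059 = 0.145.
P(X=2 | Y ∈ {3, 4}) = 0.145/0.440 = 0.3295.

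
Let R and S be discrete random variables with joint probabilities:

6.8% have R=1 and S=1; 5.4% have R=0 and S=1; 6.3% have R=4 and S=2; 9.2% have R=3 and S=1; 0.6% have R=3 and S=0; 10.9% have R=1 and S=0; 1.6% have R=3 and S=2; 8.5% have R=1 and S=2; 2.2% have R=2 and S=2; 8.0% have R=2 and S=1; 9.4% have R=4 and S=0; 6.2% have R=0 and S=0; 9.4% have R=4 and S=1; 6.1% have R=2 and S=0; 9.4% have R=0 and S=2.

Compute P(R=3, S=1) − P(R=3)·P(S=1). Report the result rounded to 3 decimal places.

0.048

P(R=3) = 0.006 + 0.092 + 0.016 = 0.114.
P(S=1) = 0.054 + 0.068 + 0.080 + 0.092 + 0.094 = 0.388.
P(R=3, S=1) − P(R=3)P(S=1) = 0.092 − 0.114×0.388 = 0.048.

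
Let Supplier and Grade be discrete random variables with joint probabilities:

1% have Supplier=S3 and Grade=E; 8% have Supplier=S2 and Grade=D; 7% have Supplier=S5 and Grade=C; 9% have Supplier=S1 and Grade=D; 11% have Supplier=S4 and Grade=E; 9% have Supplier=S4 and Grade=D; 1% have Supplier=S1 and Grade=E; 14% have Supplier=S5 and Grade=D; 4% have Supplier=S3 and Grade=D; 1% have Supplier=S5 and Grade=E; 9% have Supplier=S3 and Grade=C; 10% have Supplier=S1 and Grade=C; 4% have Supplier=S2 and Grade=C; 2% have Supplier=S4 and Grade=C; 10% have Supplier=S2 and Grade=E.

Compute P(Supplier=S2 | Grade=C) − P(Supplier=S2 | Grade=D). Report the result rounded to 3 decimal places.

-0.057

P(Grade=C) = 0.10 + 0.04 + 0.09 + 0.02 + 0.07 = 0.32; P(Supplier=S2 | Grade=C) = 0.04/0.32 = 0.1250.
P(Grade=D) = 0.09 + 0.08 + 0.04 + 0.09 + 0.14 = 0.44; P(Supplier=S2 | Grade=D) = 0.08/0.44 = 0.1818.
Difference = -0.057.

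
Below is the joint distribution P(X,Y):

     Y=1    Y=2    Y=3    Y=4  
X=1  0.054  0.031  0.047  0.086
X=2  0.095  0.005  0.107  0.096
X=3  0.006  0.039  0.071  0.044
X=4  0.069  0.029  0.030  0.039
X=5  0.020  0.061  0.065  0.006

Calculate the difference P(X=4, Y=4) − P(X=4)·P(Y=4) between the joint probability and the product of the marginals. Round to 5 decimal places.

P(X=4) = 0.069 + 0.029 + 0.030 + 0.039 = 0.167.
P(Y=4) = 0.086 + 0.096 + 0.044 + 0.039 + 0.006 = 0.271.
P(X=4, Y=4) − P(X=4)P(Y=4) = 0.039 − 0.167×0.271 = -0.00626.

-0.00626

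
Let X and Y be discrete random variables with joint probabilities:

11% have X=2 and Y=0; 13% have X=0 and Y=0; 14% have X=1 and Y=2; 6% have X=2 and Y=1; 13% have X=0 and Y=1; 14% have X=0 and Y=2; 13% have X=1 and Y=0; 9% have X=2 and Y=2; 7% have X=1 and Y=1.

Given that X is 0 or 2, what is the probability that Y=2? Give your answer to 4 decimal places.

0.3485

P(X=0) = 0.13 + 0.13 + 0.14 = 0.40.
P(X=2) = 0.11 + 0.06 + 0.09 = 0.26.
P(X ∈ {0, 2}) = 0.40 + 0.26 = 0.66; P(Y=2, X ∈ {0, 2}) = 0.14 + 0.09 = 0.23.
P(Y=2 | X ∈ {0, 2}) = 0.23/0.66 = 0.3485.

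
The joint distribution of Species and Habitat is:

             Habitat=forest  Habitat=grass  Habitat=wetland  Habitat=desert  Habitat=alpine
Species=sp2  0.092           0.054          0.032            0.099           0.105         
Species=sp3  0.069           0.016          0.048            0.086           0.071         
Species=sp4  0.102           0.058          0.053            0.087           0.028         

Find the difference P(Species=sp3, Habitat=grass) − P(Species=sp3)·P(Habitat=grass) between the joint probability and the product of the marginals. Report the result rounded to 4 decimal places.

P(Species=sp3) = 0.069 + 0.016 + 0.048 + 0.086 + 0.071 = 0.290.
P(Habitat=grass) = 0.054 + 0.016 + 0.058 = 0.128.
P(Species=sp3, Habitat=grass) − P(Species=sp3)P(Habitat=grass) = 0.016 − 0.290×0.128 = -0.0211.

-0.0211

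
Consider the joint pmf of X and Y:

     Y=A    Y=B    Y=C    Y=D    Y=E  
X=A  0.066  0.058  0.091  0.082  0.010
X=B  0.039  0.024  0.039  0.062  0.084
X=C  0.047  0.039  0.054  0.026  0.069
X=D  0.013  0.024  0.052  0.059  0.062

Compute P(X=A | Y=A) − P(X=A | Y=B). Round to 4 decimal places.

P(Y=A) = 0.066 + 0.039 + 0.047 + 0.013 = 0.165; P(X=A | Y=A) = 0.066/0.165 = 0.40000.
P(Y=B) = 0.058 + 0.024 + 0.039 + 0.024 = 0.145; P(X=A | Y=B) = 0.058/0.145 = 0.40000.
Difference = 0.0000.

0.0000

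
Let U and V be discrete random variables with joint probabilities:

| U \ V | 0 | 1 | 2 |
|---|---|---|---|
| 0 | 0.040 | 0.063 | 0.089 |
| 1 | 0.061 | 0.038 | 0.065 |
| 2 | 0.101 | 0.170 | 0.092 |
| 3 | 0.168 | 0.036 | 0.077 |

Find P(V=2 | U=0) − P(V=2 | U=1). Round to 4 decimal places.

P(U=0) = 0.040 + 0.063 + 0.089 = 0.192; P(V=2 | U=0) = 0.089/0.192 = 0.46354.
P(U=1) = 0.061 + 0.038 + 0.065 = 0.164; P(V=2 | U=1) = 0.065/0.164 = 0.39634.
Difference = 0.0672.

0.0672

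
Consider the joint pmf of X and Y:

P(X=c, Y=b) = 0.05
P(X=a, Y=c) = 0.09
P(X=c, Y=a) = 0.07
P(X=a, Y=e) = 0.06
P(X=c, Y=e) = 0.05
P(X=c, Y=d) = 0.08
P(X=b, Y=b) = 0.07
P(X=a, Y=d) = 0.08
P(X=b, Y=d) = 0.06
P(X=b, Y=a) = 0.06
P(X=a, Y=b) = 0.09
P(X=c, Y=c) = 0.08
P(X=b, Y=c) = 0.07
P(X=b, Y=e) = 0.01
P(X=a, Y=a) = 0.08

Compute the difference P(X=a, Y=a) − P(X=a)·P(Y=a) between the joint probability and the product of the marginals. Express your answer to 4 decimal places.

P(X=a) = 0.08 + 0.09 + 0.09 + 0.08 + 0.06 = 0.40.
P(Y=a) = 0.08 + 0.06 + 0.07 = 0.21.
P(X=a, Y=a) − P(X=a)P(Y=a) = 0.08 − 0.40×0.21 = -0.0040.

-0.0040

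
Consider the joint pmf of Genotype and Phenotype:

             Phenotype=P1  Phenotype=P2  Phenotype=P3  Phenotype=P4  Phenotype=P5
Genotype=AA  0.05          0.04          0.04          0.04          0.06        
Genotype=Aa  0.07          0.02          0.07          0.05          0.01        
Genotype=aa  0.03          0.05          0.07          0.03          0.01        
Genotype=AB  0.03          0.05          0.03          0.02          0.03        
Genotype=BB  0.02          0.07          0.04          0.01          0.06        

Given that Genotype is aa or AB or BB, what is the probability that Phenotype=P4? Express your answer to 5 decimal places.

P(Genotype=aa) = 0.03 + 0.05 + 0.07 + 0.03 + 0.01 = 0.19.
P(Genotype=AB) = 0.03 + 0.05 + 0.03 + 0.02 + 0.03 = 0.16.
P(Genotype=BB) = 0.02 + 0.07 + 0.04 + 0.01 + 0.06 = 0.20.
P(Genotype ∈ {aa, AB, BB}) = 0.19 + 0.16 + 0.20 = 0.55; P(Phenotype=P4, Genotype ∈ {aa, AB, BB}) = 0.03 + 0.02 + 0.01 = 0.06.
P(Phenotype=P4 | Genotype ∈ {aa, AB, BB}) = 0.06/0.55 = 0.10909.

0.10909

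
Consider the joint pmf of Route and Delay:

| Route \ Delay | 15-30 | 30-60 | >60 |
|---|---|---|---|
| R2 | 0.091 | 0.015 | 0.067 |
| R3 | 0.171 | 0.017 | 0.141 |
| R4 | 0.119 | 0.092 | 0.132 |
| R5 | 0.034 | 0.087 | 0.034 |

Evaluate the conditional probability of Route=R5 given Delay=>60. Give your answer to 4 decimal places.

P(Delay=>60) = 0.067 + 0.141 + 0.132 + 0.034 = 0.374.
P(Route=R5 | Delay=>60) = 0.034/0.374 = 0.0909.

0.0909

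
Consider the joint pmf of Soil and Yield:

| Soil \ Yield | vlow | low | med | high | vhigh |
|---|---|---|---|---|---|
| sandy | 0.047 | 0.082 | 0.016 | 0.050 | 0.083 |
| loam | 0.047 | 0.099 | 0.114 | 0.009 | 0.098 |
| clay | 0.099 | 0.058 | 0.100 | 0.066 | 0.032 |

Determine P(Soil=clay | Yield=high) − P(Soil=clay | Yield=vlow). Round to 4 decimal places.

P(Yield=high) = 0.050 + 0.009 + 0.066 = 0.125; P(Soil=clay | Yield=high) = 0.066/0.125 = 0.52800.
P(Yield=vlow) = 0.047 + 0.047 + 0.099 = 0.193; P(Soil=clay | Yield=vlow) = 0.099/0.193 = 0.51295.
Difference = 0.0150.

0.0150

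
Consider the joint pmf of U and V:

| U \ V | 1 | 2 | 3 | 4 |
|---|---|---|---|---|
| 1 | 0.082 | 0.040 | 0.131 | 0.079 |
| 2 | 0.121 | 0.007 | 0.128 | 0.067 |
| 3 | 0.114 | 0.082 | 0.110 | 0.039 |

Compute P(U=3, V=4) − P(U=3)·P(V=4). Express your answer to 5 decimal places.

P(U=3) = 0.114 + 0.082 + 0.110 + 0.039 = 0.345.
P(V=4) = 0.079 + 0.067 + 0.039 = 0.185.
P(U=3, V=4) − P(U=3)P(V=4) = 0.039 − 0.345×0.185 = -0.02483.

-0.02483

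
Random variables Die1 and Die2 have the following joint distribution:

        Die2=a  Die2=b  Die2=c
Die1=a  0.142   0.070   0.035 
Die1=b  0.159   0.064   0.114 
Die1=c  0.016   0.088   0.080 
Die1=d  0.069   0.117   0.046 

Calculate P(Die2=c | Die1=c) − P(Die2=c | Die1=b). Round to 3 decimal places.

P(Die1=c) = 0.016 + 0.088 + 0.080 = 0.184; P(Die2=c | Die1=c) = 0.080/0.184 = 0.4348.
P(Die1=b) = 0.159 + 0.064 + 0.114 = 0.337; P(Die2=c | Die1=b) = 0.114/0.337 = 0.3383.
Difference = 0.097.

0.097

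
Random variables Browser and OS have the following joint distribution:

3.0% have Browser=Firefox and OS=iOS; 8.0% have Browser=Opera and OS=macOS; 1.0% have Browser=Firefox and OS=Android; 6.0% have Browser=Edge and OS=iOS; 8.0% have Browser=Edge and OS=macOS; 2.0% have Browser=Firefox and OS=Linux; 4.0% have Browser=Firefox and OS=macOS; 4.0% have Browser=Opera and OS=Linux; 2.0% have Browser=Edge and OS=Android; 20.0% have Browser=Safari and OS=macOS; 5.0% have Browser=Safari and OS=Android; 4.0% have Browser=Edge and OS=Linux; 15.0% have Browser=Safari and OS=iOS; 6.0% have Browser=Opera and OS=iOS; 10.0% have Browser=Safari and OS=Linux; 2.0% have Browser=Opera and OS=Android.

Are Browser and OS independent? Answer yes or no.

yes

Every cell satisfies P(Browser,OS) = P(Browser)·P(OS). For instance P(Browser=Opera) = 0.200, P(OS=macOS) = 0.400, and 0.200×0.400 = 0.080 matches the joint entry. So Browser and OS are independent.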